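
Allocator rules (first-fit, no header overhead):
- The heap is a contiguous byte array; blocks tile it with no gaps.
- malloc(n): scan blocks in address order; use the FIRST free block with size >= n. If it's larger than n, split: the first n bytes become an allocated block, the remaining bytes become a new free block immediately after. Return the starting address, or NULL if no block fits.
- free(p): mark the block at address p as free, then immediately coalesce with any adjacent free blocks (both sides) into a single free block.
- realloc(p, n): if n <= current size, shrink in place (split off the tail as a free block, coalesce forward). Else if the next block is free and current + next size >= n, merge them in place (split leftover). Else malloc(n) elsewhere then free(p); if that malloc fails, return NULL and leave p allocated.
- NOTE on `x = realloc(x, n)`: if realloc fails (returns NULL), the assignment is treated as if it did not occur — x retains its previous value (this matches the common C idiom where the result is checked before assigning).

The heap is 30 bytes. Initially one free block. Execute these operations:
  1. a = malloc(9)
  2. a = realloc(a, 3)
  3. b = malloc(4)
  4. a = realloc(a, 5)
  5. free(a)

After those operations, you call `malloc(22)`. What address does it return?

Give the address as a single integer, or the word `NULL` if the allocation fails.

Answer: 7

Derivation:
Op 1: a = malloc(9) -> a = 0; heap: [0-8 ALLOC][9-29 FREE]
Op 2: a = realloc(a, 3) -> a = 0; heap: [0-2 ALLOC][3-29 FREE]
Op 3: b = malloc(4) -> b = 3; heap: [0-2 ALLOC][3-6 ALLOC][7-29 FREE]
Op 4: a = realloc(a, 5) -> a = 7; heap: [0-2 FREE][3-6 ALLOC][7-11 ALLOC][12-29 FREE]
Op 5: free(a) -> (freed a); heap: [0-2 FREE][3-6 ALLOC][7-29 FREE]
malloc(22): first-fit scan over [0-2 FREE][3-6 ALLOC][7-29 FREE] -> 7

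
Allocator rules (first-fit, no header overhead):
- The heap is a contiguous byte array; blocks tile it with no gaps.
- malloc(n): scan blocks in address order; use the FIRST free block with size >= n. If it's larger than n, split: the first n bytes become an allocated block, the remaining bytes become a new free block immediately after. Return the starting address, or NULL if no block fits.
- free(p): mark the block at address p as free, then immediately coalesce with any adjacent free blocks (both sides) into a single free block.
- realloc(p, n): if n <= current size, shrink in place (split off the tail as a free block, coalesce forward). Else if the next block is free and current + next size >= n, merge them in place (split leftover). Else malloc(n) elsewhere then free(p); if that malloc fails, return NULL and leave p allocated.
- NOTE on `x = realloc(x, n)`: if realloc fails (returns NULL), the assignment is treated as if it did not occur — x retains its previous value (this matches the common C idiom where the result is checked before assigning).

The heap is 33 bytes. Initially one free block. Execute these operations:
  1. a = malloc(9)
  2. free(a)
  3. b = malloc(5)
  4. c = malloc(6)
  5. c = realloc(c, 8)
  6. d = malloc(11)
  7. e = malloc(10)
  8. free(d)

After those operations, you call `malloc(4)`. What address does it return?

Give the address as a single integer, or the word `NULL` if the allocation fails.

Answer: 13

Derivation:
Op 1: a = malloc(9) -> a = 0; heap: [0-8 ALLOC][9-32 FREE]
Op 2: free(a) -> (freed a); heap: [0-32 FREE]
Op 3: b = malloc(5) -> b = 0; heap: [0-4 ALLOC][5-32 FREE]
Op 4: c = malloc(6) -> c = 5; heap: [0-4 ALLOC][5-10 ALLOC][11-32 FREE]
Op 5: c = realloc(c, 8) -> c = 5; heap: [0-4 ALLOC][5-12 ALLOC][13-32 FREE]
Op 6: d = malloc(11) -> d = 13; heap: [0-4 ALLOC][5-12 ALLOC][13-23 ALLOC][24-32 FREE]
Op 7: e = malloc(10) -> e = NULL; heap: [0-4 ALLOC][5-12 ALLOC][13-23 ALLOC][24-32 FREE]
Op 8: free(d) -> (freed d); heap: [0-4 ALLOC][5-12 ALLOC][13-32 FREE]
malloc(4): first-fit scan over [0-4 ALLOC][5-12 ALLOC][13-32 FREE] -> 13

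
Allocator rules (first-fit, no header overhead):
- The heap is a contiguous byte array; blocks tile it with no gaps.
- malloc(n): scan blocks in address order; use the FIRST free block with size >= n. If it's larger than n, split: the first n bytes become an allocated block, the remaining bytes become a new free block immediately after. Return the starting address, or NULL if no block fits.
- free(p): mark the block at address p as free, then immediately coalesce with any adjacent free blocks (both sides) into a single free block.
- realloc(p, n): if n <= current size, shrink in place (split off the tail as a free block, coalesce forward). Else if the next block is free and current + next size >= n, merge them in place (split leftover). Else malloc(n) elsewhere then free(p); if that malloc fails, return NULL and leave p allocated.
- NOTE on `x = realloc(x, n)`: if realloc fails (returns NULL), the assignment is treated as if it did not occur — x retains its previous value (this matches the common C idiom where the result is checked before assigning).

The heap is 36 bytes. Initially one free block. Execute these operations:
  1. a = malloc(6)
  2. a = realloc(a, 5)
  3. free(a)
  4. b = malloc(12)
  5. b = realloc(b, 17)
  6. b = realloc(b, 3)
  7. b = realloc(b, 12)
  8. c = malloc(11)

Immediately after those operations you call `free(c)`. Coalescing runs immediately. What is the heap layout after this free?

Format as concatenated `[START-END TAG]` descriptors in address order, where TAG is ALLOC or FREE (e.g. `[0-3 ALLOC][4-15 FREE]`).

Answer: [0-11 ALLOC][12-35 FREE]

Derivation:
Op 1: a = malloc(6) -> a = 0; heap: [0-5 ALLOC][6-35 FREE]
Op 2: a = realloc(a, 5) -> a = 0; heap: [0-4 ALLOC][5-35 FREE]
Op 3: free(a) -> (freed a); heap: [0-35 FREE]
Op 4: b = malloc(12) -> b = 0; heap: [0-11 ALLOC][12-35 FREE]
Op 5: b = realloc(b, 17) -> b = 0; heap: [0-16 ALLOC][17-35 FREE]
Op 6: b = realloc(b, 3) -> b = 0; heap: [0-2 ALLOC][3-35 FREE]
Op 7: b = realloc(b, 12) -> b = 0; heap: [0-11 ALLOC][12-35 FREE]
Op 8: c = malloc(11) -> c = 12; heap: [0-11 ALLOC][12-22 ALLOC][23-35 FREE]
free(c): c = 12 -> block [12-22 ALLOC]; mark free, coalesce with adjacent free neighbors -> [0-11 ALLOC][12-35 FREE]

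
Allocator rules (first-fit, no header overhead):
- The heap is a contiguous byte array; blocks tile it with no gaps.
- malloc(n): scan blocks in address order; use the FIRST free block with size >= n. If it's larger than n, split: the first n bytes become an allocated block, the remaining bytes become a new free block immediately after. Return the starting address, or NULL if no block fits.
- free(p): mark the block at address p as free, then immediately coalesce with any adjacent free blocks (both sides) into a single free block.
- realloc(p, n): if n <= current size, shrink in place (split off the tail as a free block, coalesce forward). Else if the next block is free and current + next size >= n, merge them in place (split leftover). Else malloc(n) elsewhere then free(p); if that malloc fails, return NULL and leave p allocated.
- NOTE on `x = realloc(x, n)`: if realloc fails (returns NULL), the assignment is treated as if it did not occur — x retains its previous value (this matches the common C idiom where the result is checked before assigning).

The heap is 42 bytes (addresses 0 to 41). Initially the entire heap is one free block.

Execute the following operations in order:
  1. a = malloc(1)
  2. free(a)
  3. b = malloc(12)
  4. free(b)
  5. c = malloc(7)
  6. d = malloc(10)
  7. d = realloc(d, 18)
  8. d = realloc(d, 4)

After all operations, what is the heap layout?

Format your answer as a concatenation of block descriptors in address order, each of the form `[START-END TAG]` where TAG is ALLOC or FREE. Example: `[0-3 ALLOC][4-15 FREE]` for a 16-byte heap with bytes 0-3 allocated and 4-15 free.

Answer: [0-6 ALLOC][7-10 ALLOC][11-41 FREE]

Derivation:
Op 1: a = malloc(1) -> a = 0; heap: [0-0 ALLOC][1-41 FREE]
Op 2: free(a) -> (freed a); heap: [0-41 FREE]
Op 3: b = malloc(12) -> b = 0; heap: [0-11 ALLOC][12-41 FREE]
Op 4: free(b) -> (freed b); heap: [0-41 FREE]
Op 5: c = malloc(7) -> c = 0; heap: [0-6 ALLOC][7-41 FREE]
Op 6: d = malloc(10) -> d = 7; heap: [0-6 ALLOC][7-16 ALLOC][17-41 FREE]
Op 7: d = realloc(d, 18) -> d = 7; heap: [0-6 ALLOC][7-24 ALLOC][25-41 FREE]
Op 8: d = realloc(d, 4) -> d = 7; heap: [0-6 ALLOC][7-10 ALLOC][11-41 FREE]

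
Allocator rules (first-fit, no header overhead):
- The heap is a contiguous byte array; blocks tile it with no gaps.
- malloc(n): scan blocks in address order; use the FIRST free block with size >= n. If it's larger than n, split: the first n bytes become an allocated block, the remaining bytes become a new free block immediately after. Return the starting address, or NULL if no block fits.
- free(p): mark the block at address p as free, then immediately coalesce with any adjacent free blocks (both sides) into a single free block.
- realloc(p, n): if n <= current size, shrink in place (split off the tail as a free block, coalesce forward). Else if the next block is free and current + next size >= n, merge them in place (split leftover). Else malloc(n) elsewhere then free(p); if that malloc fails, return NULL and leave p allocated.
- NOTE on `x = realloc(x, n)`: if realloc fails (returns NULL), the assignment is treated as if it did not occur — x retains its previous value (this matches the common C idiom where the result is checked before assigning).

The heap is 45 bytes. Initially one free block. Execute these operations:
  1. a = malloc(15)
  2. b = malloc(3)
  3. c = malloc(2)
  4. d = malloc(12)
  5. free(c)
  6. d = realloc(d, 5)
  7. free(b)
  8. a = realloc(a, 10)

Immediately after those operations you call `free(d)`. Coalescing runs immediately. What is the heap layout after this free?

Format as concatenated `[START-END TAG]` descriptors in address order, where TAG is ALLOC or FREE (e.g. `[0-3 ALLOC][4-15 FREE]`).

Answer: [0-9 ALLOC][10-44 FREE]

Derivation:
Op 1: a = malloc(15) -> a = 0; heap: [0-14 ALLOC][15-44 FREE]
Op 2: b = malloc(3) -> b = 15; heap: [0-14 ALLOC][15-17 ALLOC][18-44 FREE]
Op 3: c = malloc(2) -> c = 18; heap: [0-14 ALLOC][15-17 ALLOC][18-19 ALLOC][20-44 FREE]
Op 4: d = malloc(12) -> d = 20; heap: [0-14 ALLOC][15-17 ALLOC][18-19 ALLOC][20-31 ALLOC][32-44 FREE]
Op 5: free(c) -> (freed c); heap: [0-14 ALLOC][15-17 ALLOC][18-19 FREE][20-31 ALLOC][32-44 FREE]
Op 6: d = realloc(d, 5) -> d = 20; heap: [0-14 ALLOC][15-17 ALLOC][18-19 FREE][20-24 ALLOC][25-44 FREE]
Op 7: free(b) -> (freed b); heap: [0-14 ALLOC][15-19 FREE][20-24 ALLOC][25-44 FREE]
Op 8: a = realloc(a, 10) -> a = 0; heap: [0-9 ALLOC][10-19 FREE][20-24 ALLOC][25-44 FREE]
free(d): d = 20 -> block [20-24 ALLOC]; mark free, coalesce with adjacent free neighbors -> [0-9 ALLOC][10-44 FREE]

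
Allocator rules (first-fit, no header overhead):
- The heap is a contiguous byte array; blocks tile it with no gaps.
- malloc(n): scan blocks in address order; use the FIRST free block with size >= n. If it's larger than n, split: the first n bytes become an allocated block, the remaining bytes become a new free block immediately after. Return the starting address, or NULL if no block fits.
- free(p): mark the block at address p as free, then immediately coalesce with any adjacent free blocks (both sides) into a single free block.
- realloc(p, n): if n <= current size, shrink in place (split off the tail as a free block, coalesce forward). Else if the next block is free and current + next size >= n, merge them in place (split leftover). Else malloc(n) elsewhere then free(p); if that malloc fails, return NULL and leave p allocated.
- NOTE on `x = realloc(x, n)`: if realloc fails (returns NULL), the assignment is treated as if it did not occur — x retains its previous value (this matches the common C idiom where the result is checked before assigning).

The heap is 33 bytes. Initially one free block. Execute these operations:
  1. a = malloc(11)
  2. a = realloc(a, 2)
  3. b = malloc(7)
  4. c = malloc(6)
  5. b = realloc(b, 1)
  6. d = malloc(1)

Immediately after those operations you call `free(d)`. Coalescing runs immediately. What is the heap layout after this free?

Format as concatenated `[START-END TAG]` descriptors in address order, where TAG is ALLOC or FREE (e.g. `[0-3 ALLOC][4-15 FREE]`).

Op 1: a = malloc(11) -> a = 0; heap: [0-10 ALLOC][11-32 FREE]
Op 2: a = realloc(a, 2) -> a = 0; heap: [0-1 ALLOC][2-32 FREE]
Op 3: b = malloc(7) -> b = 2; heap: [0-1 ALLOC][2-8 ALLOC][9-32 FREE]
Op 4: c = malloc(6) -> c = 9; heap: [0-1 ALLOC][2-8 ALLOC][9-14 ALLOC][15-32 FREE]
Op 5: b = realloc(b, 1) -> b = 2; heap: [0-1 ALLOC][2-2 ALLOC][3-8 FREE][9-14 ALLOC][15-32 FREE]
Op 6: d = malloc(1) -> d = 3; heap: [0-1 ALLOC][2-2 ALLOC][3-3 ALLOC][4-8 FREE][9-14 ALLOC][15-32 FREE]
free(d): d = 3 -> block [3-3 ALLOC]; mark free, coalesce with adjacent free neighbors -> [0-1 ALLOC][2-2 ALLOC][3-8 FREE][9-14 ALLOC][15-32 FREE]

Answer: [0-1 ALLOC][2-2 ALLOC][3-8 FREE][9-14 ALLOC][15-32 FREE]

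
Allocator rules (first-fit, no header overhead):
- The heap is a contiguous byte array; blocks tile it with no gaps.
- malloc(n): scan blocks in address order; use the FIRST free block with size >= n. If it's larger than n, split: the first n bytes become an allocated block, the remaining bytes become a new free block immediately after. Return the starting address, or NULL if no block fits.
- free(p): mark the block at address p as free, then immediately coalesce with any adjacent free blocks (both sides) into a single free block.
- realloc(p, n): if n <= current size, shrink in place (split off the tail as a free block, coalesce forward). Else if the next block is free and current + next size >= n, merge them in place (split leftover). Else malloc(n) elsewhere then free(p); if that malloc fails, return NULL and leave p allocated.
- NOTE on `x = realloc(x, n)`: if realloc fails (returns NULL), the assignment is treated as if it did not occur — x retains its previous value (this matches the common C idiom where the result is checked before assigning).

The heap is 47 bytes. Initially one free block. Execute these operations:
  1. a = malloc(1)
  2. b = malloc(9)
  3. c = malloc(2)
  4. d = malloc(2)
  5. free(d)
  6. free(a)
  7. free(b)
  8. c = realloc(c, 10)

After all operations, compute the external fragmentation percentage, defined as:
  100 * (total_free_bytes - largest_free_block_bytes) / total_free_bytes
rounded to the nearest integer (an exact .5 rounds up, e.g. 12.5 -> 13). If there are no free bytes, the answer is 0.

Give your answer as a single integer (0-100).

Answer: 27

Derivation:
Op 1: a = malloc(1) -> a = 0; heap: [0-0 ALLOC][1-46 FREE]
Op 2: b = malloc(9) -> b = 1; heap: [0-0 ALLOC][1-9 ALLOC][10-46 FREE]
Op 3: c = malloc(2) -> c = 10; heap: [0-0 ALLOC][1-9 ALLOC][10-11 ALLOC][12-46 FREE]
Op 4: d = malloc(2) -> d = 12; heap: [0-0 ALLOC][1-9 ALLOC][10-11 ALLOC][12-13 ALLOC][14-46 FREE]
Op 5: free(d) -> (freed d); heap: [0-0 ALLOC][1-9 ALLOC][10-11 ALLOC][12-46 FREE]
Op 6: free(a) -> (freed a); heap: [0-0 FREE][1-9 ALLOC][10-11 ALLOC][12-46 FREE]
Op 7: free(b) -> (freed b); heap: [0-9 FREE][10-11 ALLOC][12-46 FREE]
Op 8: c = realloc(c, 10) -> c = 10; heap: [0-9 FREE][10-19 ALLOC][20-46 FREE]
Free blocks: [10 27] total_free=37 largest=27 -> 100*(37-27)/37 = 1000/37 ≈ 27.027 -> rounds to 27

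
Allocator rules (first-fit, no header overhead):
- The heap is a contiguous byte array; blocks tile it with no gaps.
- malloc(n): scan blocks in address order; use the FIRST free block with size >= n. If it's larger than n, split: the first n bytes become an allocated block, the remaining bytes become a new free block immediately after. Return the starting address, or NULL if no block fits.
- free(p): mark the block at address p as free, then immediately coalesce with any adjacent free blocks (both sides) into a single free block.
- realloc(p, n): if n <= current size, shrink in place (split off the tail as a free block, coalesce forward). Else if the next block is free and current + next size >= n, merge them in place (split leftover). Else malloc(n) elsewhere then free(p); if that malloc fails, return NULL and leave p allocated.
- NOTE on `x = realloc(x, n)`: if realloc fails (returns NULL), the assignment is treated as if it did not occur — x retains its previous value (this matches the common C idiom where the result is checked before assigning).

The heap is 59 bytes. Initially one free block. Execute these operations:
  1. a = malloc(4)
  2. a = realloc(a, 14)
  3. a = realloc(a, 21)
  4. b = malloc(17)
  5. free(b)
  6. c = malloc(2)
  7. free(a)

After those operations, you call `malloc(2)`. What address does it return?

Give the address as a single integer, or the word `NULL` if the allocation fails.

Answer: 0

Derivation:
Op 1: a = malloc(4) -> a = 0; heap: [0-3 ALLOC][4-58 FREE]
Op 2: a = realloc(a, 14) -> a = 0; heap: [0-13 ALLOC][14-58 FREE]
Op 3: a = realloc(a, 21) -> a = 0; heap: [0-20 ALLOC][21-58 FREE]
Op 4: b = malloc(17) -> b = 21; heap: [0-20 ALLOC][21-37 ALLOC][38-58 FREE]
Op 5: free(b) -> (freed b); heap: [0-20 ALLOC][21-58 FREE]
Op 6: c = malloc(2) -> c = 21; heap: [0-20 ALLOC][21-22 ALLOC][23-58 FREE]
Op 7: free(a) -> (freed a); heap: [0-20 FREE][21-22 ALLOC][23-58 FREE]
malloc(2): first-fit scan over [0-20 FREE][21-22 ALLOC][23-58 FREE] -> 0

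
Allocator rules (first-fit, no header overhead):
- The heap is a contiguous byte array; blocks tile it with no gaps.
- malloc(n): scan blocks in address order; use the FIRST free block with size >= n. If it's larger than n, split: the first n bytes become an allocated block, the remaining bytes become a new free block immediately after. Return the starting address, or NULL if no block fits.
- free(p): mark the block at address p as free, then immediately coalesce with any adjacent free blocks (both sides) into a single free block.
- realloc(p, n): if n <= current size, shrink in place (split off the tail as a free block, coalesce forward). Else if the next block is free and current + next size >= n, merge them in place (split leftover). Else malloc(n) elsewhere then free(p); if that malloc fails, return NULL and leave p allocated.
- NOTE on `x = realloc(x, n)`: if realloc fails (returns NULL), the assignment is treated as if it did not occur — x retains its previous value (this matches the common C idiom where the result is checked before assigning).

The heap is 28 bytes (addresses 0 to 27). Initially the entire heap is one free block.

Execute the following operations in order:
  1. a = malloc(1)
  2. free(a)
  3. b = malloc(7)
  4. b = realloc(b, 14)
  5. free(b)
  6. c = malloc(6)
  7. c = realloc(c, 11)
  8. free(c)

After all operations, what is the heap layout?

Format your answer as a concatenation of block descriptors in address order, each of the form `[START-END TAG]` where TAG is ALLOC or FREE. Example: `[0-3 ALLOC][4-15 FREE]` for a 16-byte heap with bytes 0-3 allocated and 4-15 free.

Op 1: a = malloc(1) -> a = 0; heap: [0-0 ALLOC][1-27 FREE]
Op 2: free(a) -> (freed a); heap: [0-27 FREE]
Op 3: b = malloc(7) -> b = 0; heap: [0-6 ALLOC][7-27 FREE]
Op 4: b = realloc(b, 14) -> b = 0; heap: [0-13 ALLOC][14-27 FREE]
Op 5: free(b) -> (freed b); heap: [0-27 FREE]
Op 6: c = malloc(6) -> c = 0; heap: [0-5 ALLOC][6-27 FREE]
Op 7: c = realloc(c, 11) -> c = 0; heap: [0-10 ALLOC][11-27 FREE]
Op 8: free(c) -> (freed c); heap: [0-27 FREE]

Answer: [0-27 FREE]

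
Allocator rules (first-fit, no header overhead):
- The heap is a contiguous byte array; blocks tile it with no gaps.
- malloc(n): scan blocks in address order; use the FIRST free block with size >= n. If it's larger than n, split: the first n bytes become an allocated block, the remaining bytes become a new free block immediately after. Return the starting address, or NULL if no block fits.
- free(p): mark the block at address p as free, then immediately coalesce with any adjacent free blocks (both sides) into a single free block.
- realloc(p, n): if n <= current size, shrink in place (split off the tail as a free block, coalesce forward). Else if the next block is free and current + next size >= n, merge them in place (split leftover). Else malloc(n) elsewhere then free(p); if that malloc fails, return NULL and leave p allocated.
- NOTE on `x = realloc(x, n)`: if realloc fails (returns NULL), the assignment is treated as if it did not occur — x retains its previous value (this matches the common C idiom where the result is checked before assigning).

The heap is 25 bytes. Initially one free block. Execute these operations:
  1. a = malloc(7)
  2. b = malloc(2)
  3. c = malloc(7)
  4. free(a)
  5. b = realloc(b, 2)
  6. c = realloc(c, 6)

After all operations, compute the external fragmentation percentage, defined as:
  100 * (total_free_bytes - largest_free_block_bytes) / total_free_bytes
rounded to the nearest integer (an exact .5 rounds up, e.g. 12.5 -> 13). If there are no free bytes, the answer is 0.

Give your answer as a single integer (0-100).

Answer: 41

Derivation:
Op 1: a = malloc(7) -> a = 0; heap: [0-6 ALLOC][7-24 FREE]
Op 2: b = malloc(2) -> b = 7; heap: [0-6 ALLOC][7-8 ALLOC][9-24 FREE]
Op 3: c = malloc(7) -> c = 9; heap: [0-6 ALLOC][7-8 ALLOC][9-15 ALLOC][16-24 FREE]
Op 4: free(a) -> (freed a); heap: [0-6 FREE][7-8 ALLOC][9-15 ALLOC][16-24 FREE]
Op 5: b = realloc(b, 2) -> b = 7; heap: [0-6 FREE][7-8 ALLOC][9-15 ALLOC][16-24 FREE]
Op 6: c = realloc(c, 6) -> c = 9; heap: [0-6 FREE][7-8 ALLOC][9-14 ALLOC][15-24 FREE]
Free blocks: [7 10] total_free=17 largest=10 -> 100*(17-10)/17 = 700/17 ≈ 41.176 -> rounds to 41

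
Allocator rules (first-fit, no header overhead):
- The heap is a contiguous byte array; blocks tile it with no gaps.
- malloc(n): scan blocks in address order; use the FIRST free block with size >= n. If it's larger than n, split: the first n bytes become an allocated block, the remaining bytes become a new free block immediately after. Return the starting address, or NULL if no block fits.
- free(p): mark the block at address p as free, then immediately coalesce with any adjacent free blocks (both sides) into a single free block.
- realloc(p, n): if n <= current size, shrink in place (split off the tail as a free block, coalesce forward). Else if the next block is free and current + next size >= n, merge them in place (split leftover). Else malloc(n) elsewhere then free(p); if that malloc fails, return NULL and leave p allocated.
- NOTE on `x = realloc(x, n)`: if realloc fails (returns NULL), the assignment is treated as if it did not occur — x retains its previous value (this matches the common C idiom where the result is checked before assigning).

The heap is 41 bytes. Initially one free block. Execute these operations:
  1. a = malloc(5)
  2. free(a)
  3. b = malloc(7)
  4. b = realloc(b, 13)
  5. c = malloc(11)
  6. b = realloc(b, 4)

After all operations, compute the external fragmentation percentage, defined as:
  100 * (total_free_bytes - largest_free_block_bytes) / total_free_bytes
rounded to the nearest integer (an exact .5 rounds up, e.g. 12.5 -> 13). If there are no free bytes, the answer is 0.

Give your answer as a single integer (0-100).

Op 1: a = malloc(5) -> a = 0; heap: [0-4 ALLOC][5-40 FREE]
Op 2: free(a) -> (freed a); heap: [0-40 FREE]
Op 3: b = malloc(7) -> b = 0; heap: [0-6 ALLOC][7-40 FREE]
Op 4: b = realloc(b, 13) -> b = 0; heap: [0-12 ALLOC][13-40 FREE]
Op 5: c = malloc(11) -> c = 13; heap: [0-12 ALLOC][13-23 ALLOC][24-40 FREE]
Op 6: b = realloc(b, 4) -> b = 0; heap: [0-3 ALLOC][4-12 FREE][13-23 ALLOC][24-40 FREE]
Free blocks: [9 17] total_free=26 largest=17 -> 100*(26-17)/26 = 900/26 ≈ 34.615 -> rounds to 35

Answer: 35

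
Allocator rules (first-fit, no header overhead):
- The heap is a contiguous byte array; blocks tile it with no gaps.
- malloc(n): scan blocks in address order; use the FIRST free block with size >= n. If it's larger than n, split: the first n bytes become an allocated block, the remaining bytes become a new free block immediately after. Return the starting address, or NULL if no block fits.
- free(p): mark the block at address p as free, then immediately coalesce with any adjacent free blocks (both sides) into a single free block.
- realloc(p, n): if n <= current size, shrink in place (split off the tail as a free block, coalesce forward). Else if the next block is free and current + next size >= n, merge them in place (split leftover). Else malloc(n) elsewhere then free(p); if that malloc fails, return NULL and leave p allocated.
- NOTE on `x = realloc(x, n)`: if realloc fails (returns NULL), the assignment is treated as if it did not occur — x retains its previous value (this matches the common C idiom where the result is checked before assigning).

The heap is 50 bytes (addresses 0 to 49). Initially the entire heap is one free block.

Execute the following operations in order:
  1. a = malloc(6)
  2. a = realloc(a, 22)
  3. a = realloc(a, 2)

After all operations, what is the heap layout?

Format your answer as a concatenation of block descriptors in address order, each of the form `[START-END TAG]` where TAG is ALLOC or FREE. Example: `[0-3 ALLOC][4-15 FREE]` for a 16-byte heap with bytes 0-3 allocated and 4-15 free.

Op 1: a = malloc(6) -> a = 0; heap: [0-5 ALLOC][6-49 FREE]
Op 2: a = realloc(a, 22) -> a = 0; heap: [0-21 ALLOC][22-49 FREE]
Op 3: a = realloc(a, 2) -> a = 0; heap: [0-1 ALLOC][2-49 FREE]

Answer: [0-1 ALLOC][2-49 FREE]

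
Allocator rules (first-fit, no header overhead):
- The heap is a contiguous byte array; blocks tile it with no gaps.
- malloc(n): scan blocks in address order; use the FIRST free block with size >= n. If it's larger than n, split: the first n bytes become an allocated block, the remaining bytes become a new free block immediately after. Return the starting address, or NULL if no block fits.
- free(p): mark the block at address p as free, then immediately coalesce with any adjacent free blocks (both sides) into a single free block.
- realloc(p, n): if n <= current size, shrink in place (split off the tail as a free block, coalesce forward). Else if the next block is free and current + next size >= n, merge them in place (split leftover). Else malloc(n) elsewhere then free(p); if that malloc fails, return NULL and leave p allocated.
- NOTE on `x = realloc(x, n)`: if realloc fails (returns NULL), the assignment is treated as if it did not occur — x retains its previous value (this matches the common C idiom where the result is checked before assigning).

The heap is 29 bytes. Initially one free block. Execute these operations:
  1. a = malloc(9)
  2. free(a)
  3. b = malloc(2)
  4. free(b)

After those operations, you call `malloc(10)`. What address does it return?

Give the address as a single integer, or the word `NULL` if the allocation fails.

Answer: 0

Derivation:
Op 1: a = malloc(9) -> a = 0; heap: [0-8 ALLOC][9-28 FREE]
Op 2: free(a) -> (freed a); heap: [0-28 FREE]
Op 3: b = malloc(2) -> b = 0; heap: [0-1 ALLOC][2-28 FREE]
Op 4: free(b) -> (freed b); heap: [0-28 FREE]
malloc(10): first-fit scan over [0-28 FREE] -> 0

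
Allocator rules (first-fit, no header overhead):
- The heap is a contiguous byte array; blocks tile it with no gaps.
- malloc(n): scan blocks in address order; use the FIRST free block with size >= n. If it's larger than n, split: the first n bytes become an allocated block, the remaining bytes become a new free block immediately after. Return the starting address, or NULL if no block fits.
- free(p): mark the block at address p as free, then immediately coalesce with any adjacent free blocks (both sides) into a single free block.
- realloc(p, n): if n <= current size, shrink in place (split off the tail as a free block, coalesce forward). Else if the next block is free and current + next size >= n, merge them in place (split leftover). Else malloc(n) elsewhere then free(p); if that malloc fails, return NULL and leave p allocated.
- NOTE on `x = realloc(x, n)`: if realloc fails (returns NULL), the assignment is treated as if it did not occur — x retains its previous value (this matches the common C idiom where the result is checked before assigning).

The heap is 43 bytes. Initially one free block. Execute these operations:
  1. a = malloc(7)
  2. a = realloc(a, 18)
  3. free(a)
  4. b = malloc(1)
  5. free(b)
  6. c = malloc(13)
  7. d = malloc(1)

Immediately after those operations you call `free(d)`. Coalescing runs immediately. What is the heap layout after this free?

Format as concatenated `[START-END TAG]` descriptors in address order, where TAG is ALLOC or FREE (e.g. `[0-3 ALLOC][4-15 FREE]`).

Answer: [0-12 ALLOC][13-42 FREE]

Derivation:
Op 1: a = malloc(7) -> a = 0; heap: [0-6 ALLOC][7-42 FREE]
Op 2: a = realloc(a, 18) -> a = 0; heap: [0-17 ALLOC][18-42 FREE]
Op 3: free(a) -> (freed a); heap: [0-42 FREE]
Op 4: b = malloc(1) -> b = 0; heap: [0-0 ALLOC][1-42 FREE]
Op 5: free(b) -> (freed b); heap: [0-42 FREE]
Op 6: c = malloc(13) -> c = 0; heap: [0-12 ALLOC][13-42 FREE]
Op 7: d = malloc(1) -> d = 13; heap: [0-12 ALLOC][13-13 ALLOC][14-42 FREE]
free(d): d = 13 -> block [13-13 ALLOC]; mark free, coalesce with adjacent free neighbors -> [0-12 ALLOC][13-42 FREE]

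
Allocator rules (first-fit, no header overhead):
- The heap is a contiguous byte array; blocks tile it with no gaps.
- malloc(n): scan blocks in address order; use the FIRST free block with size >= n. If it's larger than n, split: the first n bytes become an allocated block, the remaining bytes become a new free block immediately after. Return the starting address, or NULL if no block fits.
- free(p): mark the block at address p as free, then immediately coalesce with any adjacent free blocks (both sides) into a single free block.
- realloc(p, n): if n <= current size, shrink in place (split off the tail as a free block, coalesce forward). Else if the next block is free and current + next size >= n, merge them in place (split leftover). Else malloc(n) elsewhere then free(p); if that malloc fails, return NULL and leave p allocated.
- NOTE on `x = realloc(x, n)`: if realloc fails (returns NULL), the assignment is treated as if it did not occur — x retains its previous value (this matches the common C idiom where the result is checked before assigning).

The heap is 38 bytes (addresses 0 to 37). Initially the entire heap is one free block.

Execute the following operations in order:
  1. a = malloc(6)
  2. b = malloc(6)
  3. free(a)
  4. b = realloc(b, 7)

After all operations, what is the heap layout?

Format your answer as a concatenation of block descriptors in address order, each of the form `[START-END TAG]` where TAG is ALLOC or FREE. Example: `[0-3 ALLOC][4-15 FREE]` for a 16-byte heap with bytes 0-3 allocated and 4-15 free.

Answer: [0-5 FREE][6-12 ALLOC][13-37 FREE]

Derivation:
Op 1: a = malloc(6) -> a = 0; heap: [0-5 ALLOC][6-37 FREE]
Op 2: b = malloc(6) -> b = 6; heap: [0-5 ALLOC][6-11 ALLOC][12-37 FREE]
Op 3: free(a) -> (freed a); heap: [0-5 FREE][6-11 ALLOC][12-37 FREE]
Op 4: b = realloc(b, 7) -> b = 6; heap: [0-5 FREE][6-12 ALLOC][13-37 FREE]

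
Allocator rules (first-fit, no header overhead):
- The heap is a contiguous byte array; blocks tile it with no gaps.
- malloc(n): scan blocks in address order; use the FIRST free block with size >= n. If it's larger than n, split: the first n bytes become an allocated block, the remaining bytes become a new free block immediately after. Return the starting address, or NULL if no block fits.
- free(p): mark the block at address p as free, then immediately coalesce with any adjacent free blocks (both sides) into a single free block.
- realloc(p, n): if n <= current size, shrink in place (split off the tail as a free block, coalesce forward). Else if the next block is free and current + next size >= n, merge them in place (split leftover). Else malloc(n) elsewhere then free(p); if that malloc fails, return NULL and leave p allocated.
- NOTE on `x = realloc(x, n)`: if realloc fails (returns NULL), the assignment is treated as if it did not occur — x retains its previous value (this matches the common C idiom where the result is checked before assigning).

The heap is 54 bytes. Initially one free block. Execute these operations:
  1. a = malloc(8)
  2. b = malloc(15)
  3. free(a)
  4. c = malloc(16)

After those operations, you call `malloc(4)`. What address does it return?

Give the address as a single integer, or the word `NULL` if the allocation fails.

Answer: 0

Derivation:
Op 1: a = malloc(8) -> a = 0; heap: [0-7 ALLOC][8-53 FREE]
Op 2: b = malloc(15) -> b = 8; heap: [0-7 ALLOC][8-22 ALLOC][23-53 FREE]
Op 3: free(a) -> (freed a); heap: [0-7 FREE][8-22 ALLOC][23-53 FREE]
Op 4: c = malloc(16) -> c = 23; heap: [0-7 FREE][8-22 ALLOC][23-38 ALLOC][39-53 FREE]
malloc(4): first-fit scan over [0-7 FREE][8-22 ALLOC][23-38 ALLOC][39-53 FREE] -> 0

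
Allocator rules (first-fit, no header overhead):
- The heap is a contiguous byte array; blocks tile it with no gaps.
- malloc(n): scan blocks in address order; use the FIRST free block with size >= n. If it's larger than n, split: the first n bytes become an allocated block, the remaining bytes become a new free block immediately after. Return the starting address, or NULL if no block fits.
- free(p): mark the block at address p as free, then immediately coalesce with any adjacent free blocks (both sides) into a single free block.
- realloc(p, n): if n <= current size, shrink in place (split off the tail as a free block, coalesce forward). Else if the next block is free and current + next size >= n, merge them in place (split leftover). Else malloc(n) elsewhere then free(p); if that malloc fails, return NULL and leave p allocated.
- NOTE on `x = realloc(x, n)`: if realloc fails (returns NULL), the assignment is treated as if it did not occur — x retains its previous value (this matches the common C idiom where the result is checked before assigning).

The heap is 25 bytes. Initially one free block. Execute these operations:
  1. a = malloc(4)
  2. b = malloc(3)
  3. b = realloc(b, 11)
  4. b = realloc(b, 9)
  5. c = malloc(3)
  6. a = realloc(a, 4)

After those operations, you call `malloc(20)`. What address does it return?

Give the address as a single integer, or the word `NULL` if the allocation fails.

Op 1: a = malloc(4) -> a = 0; heap: [0-3 ALLOC][4-24 FREE]
Op 2: b = malloc(3) -> b = 4; heap: [0-3 ALLOC][4-6 ALLOC][7-24 FREE]
Op 3: b = realloc(b, 11) -> b = 4; heap: [0-3 ALLOC][4-14 ALLOC][15-24 FREE]
Op 4: b = realloc(b, 9) -> b = 4; heap: [0-3 ALLOC][4-12 ALLOC][13-24 FREE]
Op 5: c = malloc(3) -> c = 13; heap: [0-3 ALLOC][4-12 ALLOC][13-15 ALLOC][16-24 FREE]
Op 6: a = realloc(a, 4) -> a = 0; heap: [0-3 ALLOC][4-12 ALLOC][13-15 ALLOC][16-24 FREE]
malloc(20): first-fit scan over [0-3 ALLOC][4-12 ALLOC][13-15 ALLOC][16-24 FREE] -> NULL

Answer: NULL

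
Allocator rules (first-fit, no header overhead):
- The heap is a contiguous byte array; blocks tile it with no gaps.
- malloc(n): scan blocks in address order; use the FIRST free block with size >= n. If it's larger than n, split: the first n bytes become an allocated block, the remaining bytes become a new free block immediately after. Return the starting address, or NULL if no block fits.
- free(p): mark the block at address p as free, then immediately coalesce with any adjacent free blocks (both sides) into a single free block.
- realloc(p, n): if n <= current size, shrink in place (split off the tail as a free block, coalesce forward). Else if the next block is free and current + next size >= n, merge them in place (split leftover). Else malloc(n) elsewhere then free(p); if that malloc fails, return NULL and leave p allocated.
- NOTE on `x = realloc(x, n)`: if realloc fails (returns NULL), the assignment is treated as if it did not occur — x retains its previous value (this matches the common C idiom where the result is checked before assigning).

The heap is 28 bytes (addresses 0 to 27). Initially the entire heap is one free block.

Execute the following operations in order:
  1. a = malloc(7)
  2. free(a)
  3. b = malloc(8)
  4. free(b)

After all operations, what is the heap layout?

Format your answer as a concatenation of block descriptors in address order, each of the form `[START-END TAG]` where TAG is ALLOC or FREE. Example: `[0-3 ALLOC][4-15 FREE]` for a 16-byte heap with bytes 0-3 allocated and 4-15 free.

Answer: [0-27 FREE]

Derivation:
Op 1: a = malloc(7) -> a = 0; heap: [0-6 ALLOC][7-27 FREE]
Op 2: free(a) -> (freed a); heap: [0-27 FREE]
Op 3: b = malloc(8) -> b = 0; heap: [0-7 ALLOC][8-27 FREE]
Op 4: free(b) -> (freed b); heap: [0-27 FREE]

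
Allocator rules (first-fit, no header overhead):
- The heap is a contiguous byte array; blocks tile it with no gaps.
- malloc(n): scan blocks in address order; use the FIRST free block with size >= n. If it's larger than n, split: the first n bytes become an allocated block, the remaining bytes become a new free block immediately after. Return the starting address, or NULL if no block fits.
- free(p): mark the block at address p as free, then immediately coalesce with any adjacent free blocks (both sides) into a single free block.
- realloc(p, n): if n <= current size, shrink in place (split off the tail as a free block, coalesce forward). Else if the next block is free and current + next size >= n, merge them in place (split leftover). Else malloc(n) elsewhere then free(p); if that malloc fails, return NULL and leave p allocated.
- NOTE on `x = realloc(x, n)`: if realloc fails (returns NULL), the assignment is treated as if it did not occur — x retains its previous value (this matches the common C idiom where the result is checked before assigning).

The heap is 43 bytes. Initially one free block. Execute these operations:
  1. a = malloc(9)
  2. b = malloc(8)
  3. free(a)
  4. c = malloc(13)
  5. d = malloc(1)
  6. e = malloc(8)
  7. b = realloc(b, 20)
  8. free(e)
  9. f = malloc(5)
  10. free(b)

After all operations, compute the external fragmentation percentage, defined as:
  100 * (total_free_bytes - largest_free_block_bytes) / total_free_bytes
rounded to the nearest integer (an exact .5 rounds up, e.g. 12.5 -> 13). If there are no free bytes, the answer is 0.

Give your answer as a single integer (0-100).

Op 1: a = malloc(9) -> a = 0; heap: [0-8 ALLOC][9-42 FREE]
Op 2: b = malloc(8) -> b = 9; heap: [0-8 ALLOC][9-16 ALLOC][17-42 FREE]
Op 3: free(a) -> (freed a); heap: [0-8 FREE][9-16 ALLOC][17-42 FREE]
Op 4: c = malloc(13) -> c = 17; heap: [0-8 FREE][9-16 ALLOC][17-29 ALLOC][30-42 FREE]
Op 5: d = malloc(1) -> d = 0; heap: [0-0 ALLOC][1-8 FREE][9-16 ALLOC][17-29 ALLOC][30-42 FREE]
Op 6: e = malloc(8) -> e = 1; heap: [0-0 ALLOC][1-8 ALLOC][9-16 ALLOC][17-29 ALLOC][30-42 FREE]
Op 7: b = realloc(b, 20) -> NULL (b unchanged); heap: [0-0 ALLOC][1-8 ALLOC][9-16 ALLOC][17-29 ALLOC][30-42 FREE]
Op 8: free(e) -> (freed e); heap: [0-0 ALLOC][1-8 FREE][9-16 ALLOC][17-29 ALLOC][30-42 FREE]
Op 9: f = malloc(5) -> f = 1; heap: [0-0 ALLOC][1-5 ALLOC][6-8 FREE][9-16 ALLOC][17-29 ALLOC][30-42 FREE]
Op 10: free(b) -> (freed b); heap: [0-0 ALLOC][1-5 ALLOC][6-16 FREE][17-29 ALLOC][30-42 FREE]
Free blocks: [11 13] total_free=24 largest=13 -> 100*(24-13)/24 = 1100/24 ≈ 45.833 -> rounds to 46

Answer: 46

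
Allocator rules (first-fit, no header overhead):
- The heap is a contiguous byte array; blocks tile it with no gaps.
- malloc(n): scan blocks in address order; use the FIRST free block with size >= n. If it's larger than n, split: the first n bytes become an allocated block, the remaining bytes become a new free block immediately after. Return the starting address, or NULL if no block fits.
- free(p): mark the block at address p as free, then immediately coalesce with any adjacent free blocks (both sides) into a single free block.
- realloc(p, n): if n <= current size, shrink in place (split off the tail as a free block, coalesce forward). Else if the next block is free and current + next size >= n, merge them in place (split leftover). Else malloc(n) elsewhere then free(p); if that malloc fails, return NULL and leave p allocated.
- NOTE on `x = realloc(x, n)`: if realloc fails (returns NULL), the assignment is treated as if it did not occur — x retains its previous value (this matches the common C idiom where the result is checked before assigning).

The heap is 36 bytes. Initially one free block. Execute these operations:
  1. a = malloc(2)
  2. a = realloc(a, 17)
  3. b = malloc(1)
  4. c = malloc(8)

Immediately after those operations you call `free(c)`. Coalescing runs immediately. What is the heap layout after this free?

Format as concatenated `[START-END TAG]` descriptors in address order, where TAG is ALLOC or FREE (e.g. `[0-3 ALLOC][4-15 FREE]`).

Op 1: a = malloc(2) -> a = 0; heap: [0-1 ALLOC][2-35 FREE]
Op 2: a = realloc(a, 17) -> a = 0; heap: [0-16 ALLOC][17-35 FREE]
Op 3: b = malloc(1) -> b = 17; heap: [0-16 ALLOC][17-17 ALLOC][18-35 FREE]
Op 4: c = malloc(8) -> c = 18; heap: [0-16 ALLOC][17-17 ALLOC][18-25 ALLOC][26-35 FREE]
free(c): c = 18 -> block [18-25 ALLOC]; mark free, coalesce with adjacent free neighbors -> [0-16 ALLOC][17-17 ALLOC][18-35 FREE]

Answer: [0-16 ALLOC][17-17 ALLOC][18-35 FREE]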